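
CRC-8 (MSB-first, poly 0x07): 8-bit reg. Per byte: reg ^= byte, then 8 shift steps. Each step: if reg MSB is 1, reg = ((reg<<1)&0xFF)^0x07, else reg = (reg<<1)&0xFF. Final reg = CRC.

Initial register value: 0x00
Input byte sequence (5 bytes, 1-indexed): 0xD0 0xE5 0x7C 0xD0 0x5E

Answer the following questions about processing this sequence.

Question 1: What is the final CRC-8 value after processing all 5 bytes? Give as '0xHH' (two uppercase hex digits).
Answer: 0xFD

Derivation:
After byte 1 (0xD0): reg=0x3E
After byte 2 (0xE5): reg=0x0F
After byte 3 (0x7C): reg=0x5E
After byte 4 (0xD0): reg=0xA3
After byte 5 (0x5E): reg=0xFD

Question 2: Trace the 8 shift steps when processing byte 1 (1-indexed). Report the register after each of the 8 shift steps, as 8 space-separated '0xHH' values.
Register before byte 1: 0x00
After XOR with byte 0xD0: 0xD0

Answer: 0xA7 0x49 0x92 0x23 0x46 0x8C 0x1F 0x3E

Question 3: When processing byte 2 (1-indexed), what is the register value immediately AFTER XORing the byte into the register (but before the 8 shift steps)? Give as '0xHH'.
Answer: 0xDB

Derivation:
Register before byte 2: 0x3E
Byte 2: 0xE5
0x3E XOR 0xE5 = 0xDB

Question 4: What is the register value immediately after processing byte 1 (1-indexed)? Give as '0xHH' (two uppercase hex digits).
Answer: 0x3E

Derivation:
After byte 1 (0xD0): reg=0x3E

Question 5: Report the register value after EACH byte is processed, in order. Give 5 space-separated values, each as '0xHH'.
0x3E 0x0F 0x5E 0xA3 0xFD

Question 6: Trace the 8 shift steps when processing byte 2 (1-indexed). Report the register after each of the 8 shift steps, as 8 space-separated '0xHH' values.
Answer: 0xB1 0x65 0xCA 0x93 0x21 0x42 0x84 0x0F

Derivation:
After byte 1 (0xD0): reg=0x3E
Register before byte 2: 0x3E
After XOR with byte 0xE5: 0xDB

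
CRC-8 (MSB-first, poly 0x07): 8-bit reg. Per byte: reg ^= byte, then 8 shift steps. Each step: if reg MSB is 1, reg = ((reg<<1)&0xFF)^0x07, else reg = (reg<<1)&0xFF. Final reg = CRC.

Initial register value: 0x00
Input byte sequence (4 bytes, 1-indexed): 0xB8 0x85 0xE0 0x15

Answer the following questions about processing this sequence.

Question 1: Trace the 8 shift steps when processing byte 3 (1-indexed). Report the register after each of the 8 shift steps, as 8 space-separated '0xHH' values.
Answer: 0x2D 0x5A 0xB4 0x6F 0xDE 0xBB 0x71 0xE2

Derivation:
After byte 1 (0xB8): reg=0x21
After byte 2 (0x85): reg=0x75
Register before byte 3: 0x75
After XOR with byte 0xE0: 0x95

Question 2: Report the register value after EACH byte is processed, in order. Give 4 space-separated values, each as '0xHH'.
0x21 0x75 0xE2 0xCB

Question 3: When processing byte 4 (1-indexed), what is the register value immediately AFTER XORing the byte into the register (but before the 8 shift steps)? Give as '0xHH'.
Answer: 0xF7

Derivation:
Register before byte 4: 0xE2
Byte 4: 0x15
0xE2 XOR 0x15 = 0xF7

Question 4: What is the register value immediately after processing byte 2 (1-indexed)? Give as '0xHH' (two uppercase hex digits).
After byte 1 (0xB8): reg=0x21
After byte 2 (0x85): reg=0x75

Answer: 0x75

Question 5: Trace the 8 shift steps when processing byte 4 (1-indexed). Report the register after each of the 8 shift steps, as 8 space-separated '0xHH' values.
After byte 1 (0xB8): reg=0x21
After byte 2 (0x85): reg=0x75
After byte 3 (0xE0): reg=0xE2
Register before byte 4: 0xE2
After XOR with byte 0x15: 0xF7

Answer: 0xE9 0xD5 0xAD 0x5D 0xBA 0x73 0xE6 0xCB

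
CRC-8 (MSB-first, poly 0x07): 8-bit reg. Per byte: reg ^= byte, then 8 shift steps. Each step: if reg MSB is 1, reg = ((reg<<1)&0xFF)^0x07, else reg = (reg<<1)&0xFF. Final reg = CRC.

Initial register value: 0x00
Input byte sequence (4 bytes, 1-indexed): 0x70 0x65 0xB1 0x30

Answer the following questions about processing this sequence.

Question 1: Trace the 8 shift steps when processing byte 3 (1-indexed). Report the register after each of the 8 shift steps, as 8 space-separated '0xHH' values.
After byte 1 (0x70): reg=0x57
After byte 2 (0x65): reg=0x9E
Register before byte 3: 0x9E
After XOR with byte 0xB1: 0x2F

Answer: 0x5E 0xBC 0x7F 0xFE 0xFB 0xF1 0xE5 0xCD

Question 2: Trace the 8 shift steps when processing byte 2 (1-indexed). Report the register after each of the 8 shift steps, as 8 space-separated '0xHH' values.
Answer: 0x64 0xC8 0x97 0x29 0x52 0xA4 0x4F 0x9E

Derivation:
After byte 1 (0x70): reg=0x57
Register before byte 2: 0x57
After XOR with byte 0x65: 0x32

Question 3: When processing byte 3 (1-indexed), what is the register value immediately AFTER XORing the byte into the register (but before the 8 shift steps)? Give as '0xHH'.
Answer: 0x2F

Derivation:
Register before byte 3: 0x9E
Byte 3: 0xB1
0x9E XOR 0xB1 = 0x2F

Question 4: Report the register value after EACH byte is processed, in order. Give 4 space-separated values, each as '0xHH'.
0x57 0x9E 0xCD 0xFD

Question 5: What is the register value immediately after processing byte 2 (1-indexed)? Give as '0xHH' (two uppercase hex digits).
Answer: 0x9E

Derivation:
After byte 1 (0x70): reg=0x57
After byte 2 (0x65): reg=0x9E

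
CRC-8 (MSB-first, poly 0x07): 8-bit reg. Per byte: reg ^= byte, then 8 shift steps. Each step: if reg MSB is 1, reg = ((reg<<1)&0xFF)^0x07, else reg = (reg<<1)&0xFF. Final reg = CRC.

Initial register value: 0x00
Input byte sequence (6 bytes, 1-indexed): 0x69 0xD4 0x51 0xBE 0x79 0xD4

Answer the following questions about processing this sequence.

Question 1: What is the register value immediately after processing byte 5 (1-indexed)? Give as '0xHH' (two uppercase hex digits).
After byte 1 (0x69): reg=0x18
After byte 2 (0xD4): reg=0x6A
After byte 3 (0x51): reg=0xA1
After byte 4 (0xBE): reg=0x5D
After byte 5 (0x79): reg=0xFC

Answer: 0xFC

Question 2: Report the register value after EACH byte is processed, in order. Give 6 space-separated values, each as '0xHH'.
0x18 0x6A 0xA1 0x5D 0xFC 0xD8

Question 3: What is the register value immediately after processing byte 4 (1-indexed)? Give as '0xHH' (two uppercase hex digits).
Answer: 0x5D

Derivation:
After byte 1 (0x69): reg=0x18
After byte 2 (0xD4): reg=0x6A
After byte 3 (0x51): reg=0xA1
After byte 4 (0xBE): reg=0x5D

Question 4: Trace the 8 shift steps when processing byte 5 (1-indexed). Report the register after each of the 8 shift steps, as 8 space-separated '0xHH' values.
After byte 1 (0x69): reg=0x18
After byte 2 (0xD4): reg=0x6A
After byte 3 (0x51): reg=0xA1
After byte 4 (0xBE): reg=0x5D
Register before byte 5: 0x5D
After XOR with byte 0x79: 0x24

Answer: 0x48 0x90 0x27 0x4E 0x9C 0x3F 0x7E 0xFC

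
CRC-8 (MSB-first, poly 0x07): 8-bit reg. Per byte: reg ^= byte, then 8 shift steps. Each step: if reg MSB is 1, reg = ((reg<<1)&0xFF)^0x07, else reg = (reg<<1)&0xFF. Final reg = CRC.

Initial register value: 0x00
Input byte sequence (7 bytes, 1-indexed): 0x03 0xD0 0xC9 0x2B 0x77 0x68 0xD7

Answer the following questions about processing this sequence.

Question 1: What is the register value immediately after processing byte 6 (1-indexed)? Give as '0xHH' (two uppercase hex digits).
Answer: 0x63

Derivation:
After byte 1 (0x03): reg=0x09
After byte 2 (0xD0): reg=0x01
After byte 3 (0xC9): reg=0x76
After byte 4 (0x2B): reg=0x94
After byte 5 (0x77): reg=0xA7
After byte 6 (0x68): reg=0x63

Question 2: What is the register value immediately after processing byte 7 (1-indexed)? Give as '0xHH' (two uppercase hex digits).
After byte 1 (0x03): reg=0x09
After byte 2 (0xD0): reg=0x01
After byte 3 (0xC9): reg=0x76
After byte 4 (0x2B): reg=0x94
After byte 5 (0x77): reg=0xA7
After byte 6 (0x68): reg=0x63
After byte 7 (0xD7): reg=0x05

Answer: 0x05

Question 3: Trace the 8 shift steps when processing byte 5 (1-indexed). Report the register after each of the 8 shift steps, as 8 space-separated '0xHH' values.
Answer: 0xC1 0x85 0x0D 0x1A 0x34 0x68 0xD0 0xA7

Derivation:
After byte 1 (0x03): reg=0x09
After byte 2 (0xD0): reg=0x01
After byte 3 (0xC9): reg=0x76
After byte 4 (0x2B): reg=0x94
Register before byte 5: 0x94
After XOR with byte 0x77: 0xE3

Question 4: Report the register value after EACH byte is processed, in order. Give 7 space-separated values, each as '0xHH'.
0x09 0x01 0x76 0x94 0xA7 0x63 0x05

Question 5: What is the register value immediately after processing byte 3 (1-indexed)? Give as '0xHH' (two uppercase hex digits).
Answer: 0x76

Derivation:
After byte 1 (0x03): reg=0x09
After byte 2 (0xD0): reg=0x01
After byte 3 (0xC9): reg=0x76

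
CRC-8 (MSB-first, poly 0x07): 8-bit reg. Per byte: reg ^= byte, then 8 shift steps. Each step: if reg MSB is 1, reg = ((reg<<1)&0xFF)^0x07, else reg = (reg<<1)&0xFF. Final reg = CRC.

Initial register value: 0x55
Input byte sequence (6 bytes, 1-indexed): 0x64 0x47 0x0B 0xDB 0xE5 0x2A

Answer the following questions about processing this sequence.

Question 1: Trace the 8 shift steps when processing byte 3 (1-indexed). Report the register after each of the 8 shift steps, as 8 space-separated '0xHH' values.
After byte 1 (0x64): reg=0x97
After byte 2 (0x47): reg=0x3E
Register before byte 3: 0x3E
After XOR with byte 0x0B: 0x35

Answer: 0x6A 0xD4 0xAF 0x59 0xB2 0x63 0xC6 0x8B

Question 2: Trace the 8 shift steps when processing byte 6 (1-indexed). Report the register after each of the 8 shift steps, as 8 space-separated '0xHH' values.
Answer: 0x21 0x42 0x84 0x0F 0x1E 0x3C 0x78 0xF0

Derivation:
After byte 1 (0x64): reg=0x97
After byte 2 (0x47): reg=0x3E
After byte 3 (0x0B): reg=0x8B
After byte 4 (0xDB): reg=0xB7
After byte 5 (0xE5): reg=0xB9
Register before byte 6: 0xB9
After XOR with byte 0x2A: 0x93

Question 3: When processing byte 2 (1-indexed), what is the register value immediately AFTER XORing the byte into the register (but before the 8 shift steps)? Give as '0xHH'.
Register before byte 2: 0x97
Byte 2: 0x47
0x97 XOR 0x47 = 0xD0

Answer: 0xD0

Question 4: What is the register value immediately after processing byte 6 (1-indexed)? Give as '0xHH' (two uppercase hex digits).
After byte 1 (0x64): reg=0x97
After byte 2 (0x47): reg=0x3E
After byte 3 (0x0B): reg=0x8B
After byte 4 (0xDB): reg=0xB7
After byte 5 (0xE5): reg=0xB9
After byte 6 (0x2A): reg=0xF0

Answer: 0xF0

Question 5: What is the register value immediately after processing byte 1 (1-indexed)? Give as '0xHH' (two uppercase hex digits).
After byte 1 (0x64): reg=0x97

Answer: 0x97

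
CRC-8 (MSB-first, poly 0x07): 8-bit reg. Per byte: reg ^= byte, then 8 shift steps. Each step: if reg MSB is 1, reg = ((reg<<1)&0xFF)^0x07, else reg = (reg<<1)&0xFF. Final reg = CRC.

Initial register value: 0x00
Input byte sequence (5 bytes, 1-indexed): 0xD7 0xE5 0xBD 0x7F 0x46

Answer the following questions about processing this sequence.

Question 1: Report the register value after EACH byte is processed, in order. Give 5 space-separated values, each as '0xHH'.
0x2B 0x64 0x01 0x7D 0xA1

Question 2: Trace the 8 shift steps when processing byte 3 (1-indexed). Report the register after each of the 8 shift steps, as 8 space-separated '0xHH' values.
Answer: 0xB5 0x6D 0xDA 0xB3 0x61 0xC2 0x83 0x01

Derivation:
After byte 1 (0xD7): reg=0x2B
After byte 2 (0xE5): reg=0x64
Register before byte 3: 0x64
After XOR with byte 0xBD: 0xD9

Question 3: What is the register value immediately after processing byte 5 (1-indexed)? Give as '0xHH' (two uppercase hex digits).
After byte 1 (0xD7): reg=0x2B
After byte 2 (0xE5): reg=0x64
After byte 3 (0xBD): reg=0x01
After byte 4 (0x7F): reg=0x7D
After byte 5 (0x46): reg=0xA1

Answer: 0xA1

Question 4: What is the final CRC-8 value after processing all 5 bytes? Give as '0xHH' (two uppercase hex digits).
After byte 1 (0xD7): reg=0x2B
After byte 2 (0xE5): reg=0x64
After byte 3 (0xBD): reg=0x01
After byte 4 (0x7F): reg=0x7D
After byte 5 (0x46): reg=0xA1

Answer: 0xA1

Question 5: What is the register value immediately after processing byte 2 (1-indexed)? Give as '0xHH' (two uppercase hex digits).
Answer: 0x64

Derivation:
After byte 1 (0xD7): reg=0x2B
After byte 2 (0xE5): reg=0x64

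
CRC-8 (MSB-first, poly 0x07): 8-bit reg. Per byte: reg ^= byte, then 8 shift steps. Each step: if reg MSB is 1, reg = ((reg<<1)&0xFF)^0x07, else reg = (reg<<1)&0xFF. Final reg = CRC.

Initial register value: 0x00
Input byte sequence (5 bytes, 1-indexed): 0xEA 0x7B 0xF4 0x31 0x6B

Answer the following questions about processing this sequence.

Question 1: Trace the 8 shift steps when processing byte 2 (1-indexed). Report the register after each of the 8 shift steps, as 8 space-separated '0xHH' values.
After byte 1 (0xEA): reg=0x98
Register before byte 2: 0x98
After XOR with byte 0x7B: 0xE3

Answer: 0xC1 0x85 0x0D 0x1A 0x34 0x68 0xD0 0xA7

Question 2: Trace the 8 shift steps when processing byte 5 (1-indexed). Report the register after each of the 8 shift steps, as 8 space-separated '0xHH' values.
Answer: 0x99 0x35 0x6A 0xD4 0xAF 0x59 0xB2 0x63

Derivation:
After byte 1 (0xEA): reg=0x98
After byte 2 (0x7B): reg=0xA7
After byte 3 (0xF4): reg=0xBE
After byte 4 (0x31): reg=0xA4
Register before byte 5: 0xA4
After XOR with byte 0x6B: 0xCF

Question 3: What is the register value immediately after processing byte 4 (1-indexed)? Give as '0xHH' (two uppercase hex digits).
After byte 1 (0xEA): reg=0x98
After byte 2 (0x7B): reg=0xA7
After byte 3 (0xF4): reg=0xBE
After byte 4 (0x31): reg=0xA4

Answer: 0xA4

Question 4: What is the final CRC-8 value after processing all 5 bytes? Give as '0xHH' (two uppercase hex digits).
Answer: 0x63

Derivation:
After byte 1 (0xEA): reg=0x98
After byte 2 (0x7B): reg=0xA7
After byte 3 (0xF4): reg=0xBE
After byte 4 (0x31): reg=0xA4
After byte 5 (0x6B): reg=0x63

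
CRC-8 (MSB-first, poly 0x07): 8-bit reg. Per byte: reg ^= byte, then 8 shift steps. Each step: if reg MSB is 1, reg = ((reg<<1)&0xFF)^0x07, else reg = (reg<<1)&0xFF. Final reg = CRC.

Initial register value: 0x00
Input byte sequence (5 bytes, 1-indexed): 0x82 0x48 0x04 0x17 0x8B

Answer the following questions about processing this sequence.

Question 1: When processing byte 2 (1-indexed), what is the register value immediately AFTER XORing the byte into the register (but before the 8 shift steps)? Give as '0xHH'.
Register before byte 2: 0x87
Byte 2: 0x48
0x87 XOR 0x48 = 0xCF

Answer: 0xCF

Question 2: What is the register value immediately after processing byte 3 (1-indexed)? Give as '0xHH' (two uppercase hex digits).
Answer: 0x32

Derivation:
After byte 1 (0x82): reg=0x87
After byte 2 (0x48): reg=0x63
After byte 3 (0x04): reg=0x32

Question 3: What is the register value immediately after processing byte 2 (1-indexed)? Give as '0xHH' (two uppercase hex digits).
After byte 1 (0x82): reg=0x87
After byte 2 (0x48): reg=0x63

Answer: 0x63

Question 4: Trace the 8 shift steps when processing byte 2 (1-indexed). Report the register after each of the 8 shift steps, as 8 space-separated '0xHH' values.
After byte 1 (0x82): reg=0x87
Register before byte 2: 0x87
After XOR with byte 0x48: 0xCF

Answer: 0x99 0x35 0x6A 0xD4 0xAF 0x59 0xB2 0x63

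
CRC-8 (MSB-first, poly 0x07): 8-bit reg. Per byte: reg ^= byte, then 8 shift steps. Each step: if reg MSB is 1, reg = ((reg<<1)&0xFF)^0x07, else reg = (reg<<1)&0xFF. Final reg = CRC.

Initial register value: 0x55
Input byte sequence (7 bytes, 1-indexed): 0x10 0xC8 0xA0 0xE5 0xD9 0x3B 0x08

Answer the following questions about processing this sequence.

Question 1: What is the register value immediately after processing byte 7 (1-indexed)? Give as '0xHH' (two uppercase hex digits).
After byte 1 (0x10): reg=0xDC
After byte 2 (0xC8): reg=0x6C
After byte 3 (0xA0): reg=0x6A
After byte 4 (0xE5): reg=0xA4
After byte 5 (0xD9): reg=0x74
After byte 6 (0x3B): reg=0xEA
After byte 7 (0x08): reg=0xA0

Answer: 0xA0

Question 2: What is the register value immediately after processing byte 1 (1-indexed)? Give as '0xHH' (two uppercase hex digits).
Answer: 0xDC

Derivation:
After byte 1 (0x10): reg=0xDC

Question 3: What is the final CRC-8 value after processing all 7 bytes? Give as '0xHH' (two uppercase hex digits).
Answer: 0xA0

Derivation:
After byte 1 (0x10): reg=0xDC
After byte 2 (0xC8): reg=0x6C
After byte 3 (0xA0): reg=0x6A
After byte 4 (0xE5): reg=0xA4
After byte 5 (0xD9): reg=0x74
After byte 6 (0x3B): reg=0xEA
After byte 7 (0x08): reg=0xA0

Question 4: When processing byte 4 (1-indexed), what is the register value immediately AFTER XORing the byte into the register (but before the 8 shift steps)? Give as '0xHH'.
Register before byte 4: 0x6A
Byte 4: 0xE5
0x6A XOR 0xE5 = 0x8F

Answer: 0x8F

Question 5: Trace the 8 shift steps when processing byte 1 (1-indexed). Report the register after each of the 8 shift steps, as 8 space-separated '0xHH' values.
Register before byte 1: 0x55
After XOR with byte 0x10: 0x45

Answer: 0x8A 0x13 0x26 0x4C 0x98 0x37 0x6E 0xDC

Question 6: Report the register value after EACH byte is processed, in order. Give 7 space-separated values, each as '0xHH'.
0xDC 0x6C 0x6A 0xA4 0x74 0xEA 0xA0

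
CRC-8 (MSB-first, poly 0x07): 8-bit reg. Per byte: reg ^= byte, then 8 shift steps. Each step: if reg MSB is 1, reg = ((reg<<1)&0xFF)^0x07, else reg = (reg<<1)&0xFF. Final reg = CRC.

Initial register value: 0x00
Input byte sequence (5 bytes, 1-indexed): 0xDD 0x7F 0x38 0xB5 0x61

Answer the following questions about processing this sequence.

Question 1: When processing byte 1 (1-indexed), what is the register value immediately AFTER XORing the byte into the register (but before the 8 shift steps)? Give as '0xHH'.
Answer: 0xDD

Derivation:
Register before byte 1: 0x00
Byte 1: 0xDD
0x00 XOR 0xDD = 0xDD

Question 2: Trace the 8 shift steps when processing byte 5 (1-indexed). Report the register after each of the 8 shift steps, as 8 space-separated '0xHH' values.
Answer: 0x42 0x84 0x0F 0x1E 0x3C 0x78 0xF0 0xE7

Derivation:
After byte 1 (0xDD): reg=0x1D
After byte 2 (0x7F): reg=0x29
After byte 3 (0x38): reg=0x77
After byte 4 (0xB5): reg=0x40
Register before byte 5: 0x40
After XOR with byte 0x61: 0x21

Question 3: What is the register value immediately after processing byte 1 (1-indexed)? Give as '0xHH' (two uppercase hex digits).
After byte 1 (0xDD): reg=0x1D

Answer: 0x1D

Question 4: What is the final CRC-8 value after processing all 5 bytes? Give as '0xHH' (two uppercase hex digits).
Answer: 0xE7

Derivation:
After byte 1 (0xDD): reg=0x1D
After byte 2 (0x7F): reg=0x29
After byte 3 (0x38): reg=0x77
After byte 4 (0xB5): reg=0x40
After byte 5 (0x61): reg=0xE7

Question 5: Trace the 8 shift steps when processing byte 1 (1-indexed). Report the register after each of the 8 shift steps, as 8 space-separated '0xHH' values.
Answer: 0xBD 0x7D 0xFA 0xF3 0xE1 0xC5 0x8D 0x1D

Derivation:
Register before byte 1: 0x00
After XOR with byte 0xDD: 0xDD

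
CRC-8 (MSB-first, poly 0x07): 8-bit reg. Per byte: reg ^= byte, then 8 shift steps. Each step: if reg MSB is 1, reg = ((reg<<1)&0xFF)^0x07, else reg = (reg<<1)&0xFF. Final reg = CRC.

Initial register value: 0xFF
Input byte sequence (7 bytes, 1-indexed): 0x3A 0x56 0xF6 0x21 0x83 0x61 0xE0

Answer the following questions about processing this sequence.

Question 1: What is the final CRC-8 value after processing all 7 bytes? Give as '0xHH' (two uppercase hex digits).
Answer: 0x19

Derivation:
After byte 1 (0x3A): reg=0x55
After byte 2 (0x56): reg=0x09
After byte 3 (0xF6): reg=0xF3
After byte 4 (0x21): reg=0x30
After byte 5 (0x83): reg=0x10
After byte 6 (0x61): reg=0x50
After byte 7 (0xE0): reg=0x19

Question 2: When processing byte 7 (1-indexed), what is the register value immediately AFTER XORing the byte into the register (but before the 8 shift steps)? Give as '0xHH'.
Answer: 0xB0

Derivation:
Register before byte 7: 0x50
Byte 7: 0xE0
0x50 XOR 0xE0 = 0xB0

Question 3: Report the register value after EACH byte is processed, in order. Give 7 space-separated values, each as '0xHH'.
0x55 0x09 0xF3 0x30 0x10 0x50 0x19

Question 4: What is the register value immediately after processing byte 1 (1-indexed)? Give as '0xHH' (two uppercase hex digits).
After byte 1 (0x3A): reg=0x55

Answer: 0x55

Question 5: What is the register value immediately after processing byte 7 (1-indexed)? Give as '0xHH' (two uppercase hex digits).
After byte 1 (0x3A): reg=0x55
After byte 2 (0x56): reg=0x09
After byte 3 (0xF6): reg=0xF3
After byte 4 (0x21): reg=0x30
After byte 5 (0x83): reg=0x10
After byte 6 (0x61): reg=0x50
After byte 7 (0xE0): reg=0x19

Answer: 0x19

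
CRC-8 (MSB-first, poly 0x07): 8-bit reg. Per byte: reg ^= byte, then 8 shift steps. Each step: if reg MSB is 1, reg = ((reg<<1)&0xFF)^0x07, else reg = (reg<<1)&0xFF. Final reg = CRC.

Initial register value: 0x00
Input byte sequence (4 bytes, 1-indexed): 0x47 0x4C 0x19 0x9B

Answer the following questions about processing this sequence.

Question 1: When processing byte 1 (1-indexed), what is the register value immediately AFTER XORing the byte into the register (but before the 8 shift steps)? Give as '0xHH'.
Register before byte 1: 0x00
Byte 1: 0x47
0x00 XOR 0x47 = 0x47

Answer: 0x47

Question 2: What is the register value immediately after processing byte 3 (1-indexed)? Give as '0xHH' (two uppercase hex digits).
After byte 1 (0x47): reg=0xD2
After byte 2 (0x4C): reg=0xD3
After byte 3 (0x19): reg=0x78

Answer: 0x78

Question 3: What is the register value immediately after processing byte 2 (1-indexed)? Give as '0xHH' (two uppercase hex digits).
After byte 1 (0x47): reg=0xD2
After byte 2 (0x4C): reg=0xD3

Answer: 0xD3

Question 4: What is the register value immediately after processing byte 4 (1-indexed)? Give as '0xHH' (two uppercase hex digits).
Answer: 0xA7

Derivation:
After byte 1 (0x47): reg=0xD2
After byte 2 (0x4C): reg=0xD3
After byte 3 (0x19): reg=0x78
After byte 4 (0x9B): reg=0xA7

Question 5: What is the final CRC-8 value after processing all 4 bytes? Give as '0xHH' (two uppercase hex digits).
After byte 1 (0x47): reg=0xD2
After byte 2 (0x4C): reg=0xD3
After byte 3 (0x19): reg=0x78
After byte 4 (0x9B): reg=0xA7

Answer: 0xA7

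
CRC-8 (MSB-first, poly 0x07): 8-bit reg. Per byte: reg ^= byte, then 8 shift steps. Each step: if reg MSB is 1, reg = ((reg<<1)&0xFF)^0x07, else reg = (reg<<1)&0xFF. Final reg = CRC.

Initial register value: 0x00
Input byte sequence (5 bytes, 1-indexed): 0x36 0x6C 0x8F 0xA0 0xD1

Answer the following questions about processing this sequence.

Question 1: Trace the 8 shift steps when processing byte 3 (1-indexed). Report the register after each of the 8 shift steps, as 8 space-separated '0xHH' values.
After byte 1 (0x36): reg=0x82
After byte 2 (0x6C): reg=0x84
Register before byte 3: 0x84
After XOR with byte 0x8F: 0x0B

Answer: 0x16 0x2C 0x58 0xB0 0x67 0xCE 0x9B 0x31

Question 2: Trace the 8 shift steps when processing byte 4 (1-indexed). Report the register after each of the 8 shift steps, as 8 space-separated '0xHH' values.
Answer: 0x25 0x4A 0x94 0x2F 0x5E 0xBC 0x7F 0xFE

Derivation:
After byte 1 (0x36): reg=0x82
After byte 2 (0x6C): reg=0x84
After byte 3 (0x8F): reg=0x31
Register before byte 4: 0x31
After XOR with byte 0xA0: 0x91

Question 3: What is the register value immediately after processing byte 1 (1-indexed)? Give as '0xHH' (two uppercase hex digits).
After byte 1 (0x36): reg=0x82

Answer: 0x82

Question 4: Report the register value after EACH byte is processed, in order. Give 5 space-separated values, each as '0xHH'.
0x82 0x84 0x31 0xFE 0xCD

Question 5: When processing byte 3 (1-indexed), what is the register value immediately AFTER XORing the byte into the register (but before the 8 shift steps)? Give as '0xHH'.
Answer: 0x0B

Derivation:
Register before byte 3: 0x84
Byte 3: 0x8F
0x84 XOR 0x8F = 0x0B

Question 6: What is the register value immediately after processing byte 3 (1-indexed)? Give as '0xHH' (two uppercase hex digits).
After byte 1 (0x36): reg=0x82
After byte 2 (0x6C): reg=0x84
After byte 3 (0x8F): reg=0x31

Answer: 0x31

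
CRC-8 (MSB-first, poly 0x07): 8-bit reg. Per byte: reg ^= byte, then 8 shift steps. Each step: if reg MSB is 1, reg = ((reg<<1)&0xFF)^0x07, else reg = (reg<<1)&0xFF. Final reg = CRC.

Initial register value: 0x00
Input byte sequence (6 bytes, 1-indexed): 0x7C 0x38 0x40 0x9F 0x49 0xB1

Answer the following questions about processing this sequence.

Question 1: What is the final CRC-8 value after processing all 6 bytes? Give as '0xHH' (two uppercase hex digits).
After byte 1 (0x7C): reg=0x73
After byte 2 (0x38): reg=0xF6
After byte 3 (0x40): reg=0x0B
After byte 4 (0x9F): reg=0xE5
After byte 5 (0x49): reg=0x4D
After byte 6 (0xB1): reg=0xFA

Answer: 0xFA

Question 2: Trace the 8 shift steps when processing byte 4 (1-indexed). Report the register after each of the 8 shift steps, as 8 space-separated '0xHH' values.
Answer: 0x2F 0x5E 0xBC 0x7F 0xFE 0xFB 0xF1 0xE5

Derivation:
After byte 1 (0x7C): reg=0x73
After byte 2 (0x38): reg=0xF6
After byte 3 (0x40): reg=0x0B
Register before byte 4: 0x0B
After XOR with byte 0x9F: 0x94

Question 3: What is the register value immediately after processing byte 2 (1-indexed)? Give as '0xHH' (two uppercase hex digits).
After byte 1 (0x7C): reg=0x73
After byte 2 (0x38): reg=0xF6

Answer: 0xF6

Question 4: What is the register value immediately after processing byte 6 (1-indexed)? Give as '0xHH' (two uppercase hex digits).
After byte 1 (0x7C): reg=0x73
After byte 2 (0x38): reg=0xF6
After byte 3 (0x40): reg=0x0B
After byte 4 (0x9F): reg=0xE5
After byte 5 (0x49): reg=0x4D
After byte 6 (0xB1): reg=0xFA

Answer: 0xFA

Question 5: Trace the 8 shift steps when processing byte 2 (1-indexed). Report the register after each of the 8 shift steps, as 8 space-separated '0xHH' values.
After byte 1 (0x7C): reg=0x73
Register before byte 2: 0x73
After XOR with byte 0x38: 0x4B

Answer: 0x96 0x2B 0x56 0xAC 0x5F 0xBE 0x7B 0xF6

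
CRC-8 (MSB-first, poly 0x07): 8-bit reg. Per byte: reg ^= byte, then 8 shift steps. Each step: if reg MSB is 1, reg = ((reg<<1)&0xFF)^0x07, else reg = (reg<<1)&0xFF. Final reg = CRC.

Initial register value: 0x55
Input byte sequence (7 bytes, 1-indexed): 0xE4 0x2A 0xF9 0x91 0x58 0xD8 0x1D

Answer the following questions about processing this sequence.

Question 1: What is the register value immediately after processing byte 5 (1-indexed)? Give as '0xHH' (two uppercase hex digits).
Answer: 0xDC

Derivation:
After byte 1 (0xE4): reg=0x1E
After byte 2 (0x2A): reg=0x8C
After byte 3 (0xF9): reg=0x4C
After byte 4 (0x91): reg=0x1D
After byte 5 (0x58): reg=0xDC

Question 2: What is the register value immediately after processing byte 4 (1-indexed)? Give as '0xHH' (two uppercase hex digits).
After byte 1 (0xE4): reg=0x1E
After byte 2 (0x2A): reg=0x8C
After byte 3 (0xF9): reg=0x4C
After byte 4 (0x91): reg=0x1D

Answer: 0x1D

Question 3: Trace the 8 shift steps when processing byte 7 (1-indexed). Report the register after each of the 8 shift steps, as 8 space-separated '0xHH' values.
Answer: 0x02 0x04 0x08 0x10 0x20 0x40 0x80 0x07

Derivation:
After byte 1 (0xE4): reg=0x1E
After byte 2 (0x2A): reg=0x8C
After byte 3 (0xF9): reg=0x4C
After byte 4 (0x91): reg=0x1D
After byte 5 (0x58): reg=0xDC
After byte 6 (0xD8): reg=0x1C
Register before byte 7: 0x1C
After XOR with byte 0x1D: 0x01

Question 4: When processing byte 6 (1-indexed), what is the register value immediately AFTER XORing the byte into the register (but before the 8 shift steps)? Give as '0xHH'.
Register before byte 6: 0xDC
Byte 6: 0xD8
0xDC XOR 0xD8 = 0x04

Answer: 0x04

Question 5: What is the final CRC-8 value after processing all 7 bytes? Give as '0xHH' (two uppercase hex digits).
Answer: 0x07

Derivation:
After byte 1 (0xE4): reg=0x1E
After byte 2 (0x2A): reg=0x8C
After byte 3 (0xF9): reg=0x4C
After byte 4 (0x91): reg=0x1D
After byte 5 (0x58): reg=0xDC
After byte 6 (0xD8): reg=0x1C
After byte 7 (0x1D): reg=0x07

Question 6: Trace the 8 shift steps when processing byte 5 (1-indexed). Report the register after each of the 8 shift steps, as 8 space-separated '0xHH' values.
After byte 1 (0xE4): reg=0x1E
After byte 2 (0x2A): reg=0x8C
After byte 3 (0xF9): reg=0x4C
After byte 4 (0x91): reg=0x1D
Register before byte 5: 0x1D
After XOR with byte 0x58: 0x45

Answer: 0x8A 0x13 0x26 0x4C 0x98 0x37 0x6E 0xDC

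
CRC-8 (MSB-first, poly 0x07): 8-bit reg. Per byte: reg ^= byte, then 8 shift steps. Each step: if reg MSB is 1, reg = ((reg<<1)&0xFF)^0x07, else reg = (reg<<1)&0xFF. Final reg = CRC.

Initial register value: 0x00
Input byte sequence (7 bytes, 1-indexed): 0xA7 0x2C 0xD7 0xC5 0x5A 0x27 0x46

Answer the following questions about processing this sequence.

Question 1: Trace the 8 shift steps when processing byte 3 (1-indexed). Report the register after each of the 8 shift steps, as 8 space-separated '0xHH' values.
After byte 1 (0xA7): reg=0x7C
After byte 2 (0x2C): reg=0xB7
Register before byte 3: 0xB7
After XOR with byte 0xD7: 0x60

Answer: 0xC0 0x87 0x09 0x12 0x24 0x48 0x90 0x27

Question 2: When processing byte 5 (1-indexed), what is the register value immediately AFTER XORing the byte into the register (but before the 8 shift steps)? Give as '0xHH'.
Answer: 0xFA

Derivation:
Register before byte 5: 0xA0
Byte 5: 0x5A
0xA0 XOR 0x5A = 0xFA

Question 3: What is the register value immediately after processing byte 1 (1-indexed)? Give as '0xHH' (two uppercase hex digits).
Answer: 0x7C

Derivation:
After byte 1 (0xA7): reg=0x7C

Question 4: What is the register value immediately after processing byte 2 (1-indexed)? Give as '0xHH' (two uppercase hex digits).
After byte 1 (0xA7): reg=0x7C
After byte 2 (0x2C): reg=0xB7

Answer: 0xB7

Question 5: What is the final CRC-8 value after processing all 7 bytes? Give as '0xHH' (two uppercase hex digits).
After byte 1 (0xA7): reg=0x7C
After byte 2 (0x2C): reg=0xB7
After byte 3 (0xD7): reg=0x27
After byte 4 (0xC5): reg=0xA0
After byte 5 (0x5A): reg=0xE8
After byte 6 (0x27): reg=0x63
After byte 7 (0x46): reg=0xFB

Answer: 0xFB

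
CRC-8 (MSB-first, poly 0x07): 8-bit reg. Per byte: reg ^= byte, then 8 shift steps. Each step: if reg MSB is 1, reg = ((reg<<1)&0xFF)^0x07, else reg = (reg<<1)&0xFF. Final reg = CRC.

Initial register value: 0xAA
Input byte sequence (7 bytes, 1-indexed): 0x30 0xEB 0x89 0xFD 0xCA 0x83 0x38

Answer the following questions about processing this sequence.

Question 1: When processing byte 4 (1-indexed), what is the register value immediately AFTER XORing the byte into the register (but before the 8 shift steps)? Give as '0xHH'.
Register before byte 4: 0x4C
Byte 4: 0xFD
0x4C XOR 0xFD = 0xB1

Answer: 0xB1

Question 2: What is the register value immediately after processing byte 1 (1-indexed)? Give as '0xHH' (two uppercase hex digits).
After byte 1 (0x30): reg=0xCF

Answer: 0xCF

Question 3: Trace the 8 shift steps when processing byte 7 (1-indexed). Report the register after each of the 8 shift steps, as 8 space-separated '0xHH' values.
Answer: 0xAC 0x5F 0xBE 0x7B 0xF6 0xEB 0xD1 0xA5

Derivation:
After byte 1 (0x30): reg=0xCF
After byte 2 (0xEB): reg=0xFC
After byte 3 (0x89): reg=0x4C
After byte 4 (0xFD): reg=0x1E
After byte 5 (0xCA): reg=0x22
After byte 6 (0x83): reg=0x6E
Register before byte 7: 0x6E
After XOR with byte 0x38: 0x56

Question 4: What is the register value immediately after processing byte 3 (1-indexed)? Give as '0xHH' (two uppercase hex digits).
Answer: 0x4C

Derivation:
After byte 1 (0x30): reg=0xCF
After byte 2 (0xEB): reg=0xFC
After byte 3 (0x89): reg=0x4C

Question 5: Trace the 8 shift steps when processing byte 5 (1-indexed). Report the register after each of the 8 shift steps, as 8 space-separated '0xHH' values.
Answer: 0xAF 0x59 0xB2 0x63 0xC6 0x8B 0x11 0x22

Derivation:
After byte 1 (0x30): reg=0xCF
After byte 2 (0xEB): reg=0xFC
After byte 3 (0x89): reg=0x4C
After byte 4 (0xFD): reg=0x1E
Register before byte 5: 0x1E
After XOR with byte 0xCA: 0xD4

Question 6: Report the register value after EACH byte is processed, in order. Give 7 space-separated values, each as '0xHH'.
0xCF 0xFC 0x4C 0x1E 0x22 0x6E 0xA5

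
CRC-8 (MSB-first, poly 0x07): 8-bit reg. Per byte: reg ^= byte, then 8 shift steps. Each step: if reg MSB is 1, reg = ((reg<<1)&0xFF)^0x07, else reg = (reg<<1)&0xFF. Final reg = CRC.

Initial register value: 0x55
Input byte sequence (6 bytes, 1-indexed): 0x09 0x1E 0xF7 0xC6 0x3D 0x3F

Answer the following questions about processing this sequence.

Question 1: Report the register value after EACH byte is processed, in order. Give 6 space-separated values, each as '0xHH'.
0x93 0xAA 0x94 0xB9 0x95 0x5F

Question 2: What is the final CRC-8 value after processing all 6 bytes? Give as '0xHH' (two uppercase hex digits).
After byte 1 (0x09): reg=0x93
After byte 2 (0x1E): reg=0xAA
After byte 3 (0xF7): reg=0x94
After byte 4 (0xC6): reg=0xB9
After byte 5 (0x3D): reg=0x95
After byte 6 (0x3F): reg=0x5F

Answer: 0x5F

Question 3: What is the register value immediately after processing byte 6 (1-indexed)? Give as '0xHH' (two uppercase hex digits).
Answer: 0x5F

Derivation:
After byte 1 (0x09): reg=0x93
After byte 2 (0x1E): reg=0xAA
After byte 3 (0xF7): reg=0x94
After byte 4 (0xC6): reg=0xB9
After byte 5 (0x3D): reg=0x95
After byte 6 (0x3F): reg=0x5F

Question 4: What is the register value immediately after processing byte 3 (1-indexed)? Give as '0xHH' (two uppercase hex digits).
After byte 1 (0x09): reg=0x93
After byte 2 (0x1E): reg=0xAA
After byte 3 (0xF7): reg=0x94

Answer: 0x94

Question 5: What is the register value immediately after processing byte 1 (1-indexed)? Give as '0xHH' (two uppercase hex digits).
Answer: 0x93

Derivation:
After byte 1 (0x09): reg=0x93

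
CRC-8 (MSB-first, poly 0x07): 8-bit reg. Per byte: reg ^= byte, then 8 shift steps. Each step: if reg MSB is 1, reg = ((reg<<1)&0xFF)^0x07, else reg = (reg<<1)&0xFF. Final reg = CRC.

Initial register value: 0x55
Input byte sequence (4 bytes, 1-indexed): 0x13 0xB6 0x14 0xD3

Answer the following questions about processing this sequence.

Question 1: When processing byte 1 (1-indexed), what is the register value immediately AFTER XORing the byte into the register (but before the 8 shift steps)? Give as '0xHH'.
Answer: 0x46

Derivation:
Register before byte 1: 0x55
Byte 1: 0x13
0x55 XOR 0x13 = 0x46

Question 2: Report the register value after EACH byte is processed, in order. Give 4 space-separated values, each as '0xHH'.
0xD5 0x2E 0xA6 0x4C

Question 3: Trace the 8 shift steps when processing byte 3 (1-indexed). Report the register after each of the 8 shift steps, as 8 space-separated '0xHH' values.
Answer: 0x74 0xE8 0xD7 0xA9 0x55 0xAA 0x53 0xA6

Derivation:
After byte 1 (0x13): reg=0xD5
After byte 2 (0xB6): reg=0x2E
Register before byte 3: 0x2E
After XOR with byte 0x14: 0x3A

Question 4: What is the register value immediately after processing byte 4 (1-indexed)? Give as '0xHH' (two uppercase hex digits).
Answer: 0x4C

Derivation:
After byte 1 (0x13): reg=0xD5
After byte 2 (0xB6): reg=0x2E
After byte 3 (0x14): reg=0xA6
After byte 4 (0xD3): reg=0x4C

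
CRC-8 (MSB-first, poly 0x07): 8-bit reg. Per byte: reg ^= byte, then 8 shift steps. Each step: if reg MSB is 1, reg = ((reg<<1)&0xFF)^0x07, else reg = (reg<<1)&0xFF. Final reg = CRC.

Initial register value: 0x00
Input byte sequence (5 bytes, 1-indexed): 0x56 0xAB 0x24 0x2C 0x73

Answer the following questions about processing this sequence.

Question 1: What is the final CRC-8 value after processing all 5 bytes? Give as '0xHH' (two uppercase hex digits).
Answer: 0x20

Derivation:
After byte 1 (0x56): reg=0xA5
After byte 2 (0xAB): reg=0x2A
After byte 3 (0x24): reg=0x2A
After byte 4 (0x2C): reg=0x12
After byte 5 (0x73): reg=0x20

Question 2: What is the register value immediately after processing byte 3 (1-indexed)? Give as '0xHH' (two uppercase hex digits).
Answer: 0x2A

Derivation:
After byte 1 (0x56): reg=0xA5
After byte 2 (0xAB): reg=0x2A
After byte 3 (0x24): reg=0x2A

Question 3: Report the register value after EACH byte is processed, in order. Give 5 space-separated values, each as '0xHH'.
0xA5 0x2A 0x2A 0x12 0x20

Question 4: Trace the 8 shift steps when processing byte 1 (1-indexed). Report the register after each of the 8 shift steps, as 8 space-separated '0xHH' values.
Answer: 0xAC 0x5F 0xBE 0x7B 0xF6 0xEB 0xD1 0xA5

Derivation:
Register before byte 1: 0x00
After XOR with byte 0x56: 0x56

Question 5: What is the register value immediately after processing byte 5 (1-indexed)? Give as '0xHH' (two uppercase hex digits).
Answer: 0x20

Derivation:
After byte 1 (0x56): reg=0xA5
After byte 2 (0xAB): reg=0x2A
After byte 3 (0x24): reg=0x2A
After byte 4 (0x2C): reg=0x12
After byte 5 (0x73): reg=0x20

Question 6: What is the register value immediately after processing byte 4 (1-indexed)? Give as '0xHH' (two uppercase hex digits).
After byte 1 (0x56): reg=0xA5
After byte 2 (0xAB): reg=0x2A
After byte 3 (0x24): reg=0x2A
After byte 4 (0x2C): reg=0x12

Answer: 0x12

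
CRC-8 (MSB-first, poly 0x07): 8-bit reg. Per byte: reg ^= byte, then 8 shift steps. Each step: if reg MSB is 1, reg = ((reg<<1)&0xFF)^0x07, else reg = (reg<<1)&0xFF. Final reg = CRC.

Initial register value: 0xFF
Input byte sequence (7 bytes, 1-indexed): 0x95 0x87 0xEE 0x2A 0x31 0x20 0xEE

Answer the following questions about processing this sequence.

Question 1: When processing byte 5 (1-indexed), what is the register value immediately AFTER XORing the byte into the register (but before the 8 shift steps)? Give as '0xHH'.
Register before byte 5: 0x97
Byte 5: 0x31
0x97 XOR 0x31 = 0xA6

Answer: 0xA6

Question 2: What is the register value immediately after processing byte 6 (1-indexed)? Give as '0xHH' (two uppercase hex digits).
After byte 1 (0x95): reg=0x11
After byte 2 (0x87): reg=0xEB
After byte 3 (0xEE): reg=0x1B
After byte 4 (0x2A): reg=0x97
After byte 5 (0x31): reg=0x7B
After byte 6 (0x20): reg=0x86

Answer: 0x86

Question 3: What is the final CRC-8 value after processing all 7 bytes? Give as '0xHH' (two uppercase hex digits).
Answer: 0x1F

Derivation:
After byte 1 (0x95): reg=0x11
After byte 2 (0x87): reg=0xEB
After byte 3 (0xEE): reg=0x1B
After byte 4 (0x2A): reg=0x97
After byte 5 (0x31): reg=0x7B
After byte 6 (0x20): reg=0x86
After byte 7 (0xEE): reg=0x1F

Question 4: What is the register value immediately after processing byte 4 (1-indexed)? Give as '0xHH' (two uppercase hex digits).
Answer: 0x97

Derivation:
After byte 1 (0x95): reg=0x11
After byte 2 (0x87): reg=0xEB
After byte 3 (0xEE): reg=0x1B
After byte 4 (0x2A): reg=0x97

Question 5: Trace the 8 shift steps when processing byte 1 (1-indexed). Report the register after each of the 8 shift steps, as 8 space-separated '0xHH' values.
Answer: 0xD4 0xAF 0x59 0xB2 0x63 0xC6 0x8B 0x11

Derivation:
Register before byte 1: 0xFF
After XOR with byte 0x95: 0x6A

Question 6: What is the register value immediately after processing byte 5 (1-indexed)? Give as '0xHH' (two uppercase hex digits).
After byte 1 (0x95): reg=0x11
After byte 2 (0x87): reg=0xEB
After byte 3 (0xEE): reg=0x1B
After byte 4 (0x2A): reg=0x97
After byte 5 (0x31): reg=0x7B

Answer: 0x7B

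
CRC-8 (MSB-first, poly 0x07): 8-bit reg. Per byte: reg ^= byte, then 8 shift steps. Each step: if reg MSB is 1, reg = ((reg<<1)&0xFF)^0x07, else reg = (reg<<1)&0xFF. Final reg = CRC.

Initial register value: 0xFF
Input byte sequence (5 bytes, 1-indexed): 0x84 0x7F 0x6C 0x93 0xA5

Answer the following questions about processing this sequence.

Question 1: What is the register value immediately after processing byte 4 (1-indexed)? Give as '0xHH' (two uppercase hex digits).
After byte 1 (0x84): reg=0x66
After byte 2 (0x7F): reg=0x4F
After byte 3 (0x6C): reg=0xE9
After byte 4 (0x93): reg=0x61

Answer: 0x61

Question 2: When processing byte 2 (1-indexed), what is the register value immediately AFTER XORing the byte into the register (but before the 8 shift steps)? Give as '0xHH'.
Register before byte 2: 0x66
Byte 2: 0x7F
0x66 XOR 0x7F = 0x19

Answer: 0x19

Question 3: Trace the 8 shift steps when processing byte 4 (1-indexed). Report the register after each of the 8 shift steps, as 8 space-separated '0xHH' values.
After byte 1 (0x84): reg=0x66
After byte 2 (0x7F): reg=0x4F
After byte 3 (0x6C): reg=0xE9
Register before byte 4: 0xE9
After XOR with byte 0x93: 0x7A

Answer: 0xF4 0xEF 0xD9 0xB5 0x6D 0xDA 0xB3 0x61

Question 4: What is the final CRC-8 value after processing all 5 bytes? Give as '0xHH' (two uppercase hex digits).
After byte 1 (0x84): reg=0x66
After byte 2 (0x7F): reg=0x4F
After byte 3 (0x6C): reg=0xE9
After byte 4 (0x93): reg=0x61
After byte 5 (0xA5): reg=0x52

Answer: 0x52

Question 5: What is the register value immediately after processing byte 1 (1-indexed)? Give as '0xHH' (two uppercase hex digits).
Answer: 0x66

Derivation:
After byte 1 (0x84): reg=0x66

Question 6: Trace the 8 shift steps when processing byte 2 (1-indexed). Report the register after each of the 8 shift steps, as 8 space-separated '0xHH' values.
After byte 1 (0x84): reg=0x66
Register before byte 2: 0x66
After XOR with byte 0x7F: 0x19

Answer: 0x32 0x64 0xC8 0x97 0x29 0x52 0xA4 0x4F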